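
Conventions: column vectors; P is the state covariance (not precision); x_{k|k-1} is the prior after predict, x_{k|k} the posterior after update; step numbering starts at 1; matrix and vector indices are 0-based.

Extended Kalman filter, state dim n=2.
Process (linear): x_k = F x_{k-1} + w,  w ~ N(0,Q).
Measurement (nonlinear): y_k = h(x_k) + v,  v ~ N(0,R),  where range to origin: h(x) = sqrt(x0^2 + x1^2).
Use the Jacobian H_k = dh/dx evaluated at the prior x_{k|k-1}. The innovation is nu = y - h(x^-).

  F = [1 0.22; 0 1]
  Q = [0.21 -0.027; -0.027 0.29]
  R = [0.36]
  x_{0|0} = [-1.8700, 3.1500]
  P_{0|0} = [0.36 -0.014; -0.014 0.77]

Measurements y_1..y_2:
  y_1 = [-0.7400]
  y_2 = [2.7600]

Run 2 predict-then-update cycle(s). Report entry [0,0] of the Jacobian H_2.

H_jac[0,0] = -0.9919

step 1: x^-=[-1.1770, 3.1500]  P^-=[0.6011 0.1284; 0.1284 1.0600]  H_jac=[-0.3500 0.9367]  S=[1.2796]  K=[-0.0704; 0.7409]  nu=[-4.1027]  x^+=[-0.8881, 0.1104]  P^+=[0.5948 0.1952; 0.1952 0.3576]
step 2: x^-=[-0.8638, 0.1104]  P^-=[0.9079 0.2468; 0.2468 0.6476]  H_jac=[-0.9919 0.1268]  S=[1.2017]  K=[-0.7234; -0.1354]  nu=[1.8892]  x^+=[-2.2305, -0.1454]  P^+=[0.2791 0.1291; 0.1291 0.6256]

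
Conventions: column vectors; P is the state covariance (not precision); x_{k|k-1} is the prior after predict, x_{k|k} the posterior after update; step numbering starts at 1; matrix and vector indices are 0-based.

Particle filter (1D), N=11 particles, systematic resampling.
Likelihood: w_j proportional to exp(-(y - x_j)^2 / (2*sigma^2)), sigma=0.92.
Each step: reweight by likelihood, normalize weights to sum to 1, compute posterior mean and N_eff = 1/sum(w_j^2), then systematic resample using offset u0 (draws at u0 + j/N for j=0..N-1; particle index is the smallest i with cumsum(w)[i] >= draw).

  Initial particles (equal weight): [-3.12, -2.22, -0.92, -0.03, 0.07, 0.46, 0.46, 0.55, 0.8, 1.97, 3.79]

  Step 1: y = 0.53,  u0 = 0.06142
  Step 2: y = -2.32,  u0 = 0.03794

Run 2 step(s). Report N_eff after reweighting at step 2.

N_eff = 5.8751

step 1: w=[0.0001, 0.0018, 0.0461, 0.1327, 0.1409, 0.1592, 0.1592, 0.1597, 0.1530, 0.0469, 0.0003]  mean=0.4095  Neff=7.0713  idx=[3, 3, 4, 5, 5, 6, 6, 7, 7, 8, 9]
step 2: w=[0.2443, 0.2443, 0.1853, 0.0563, 0.0563, 0.0563, 0.0563, 0.0417, 0.0417, 0.0172, 0.0001]  mean=0.1618  Neff=5.8751  idx=[0, 0, 0, 1, 1, 2, 2, 3, 4, 6, 8]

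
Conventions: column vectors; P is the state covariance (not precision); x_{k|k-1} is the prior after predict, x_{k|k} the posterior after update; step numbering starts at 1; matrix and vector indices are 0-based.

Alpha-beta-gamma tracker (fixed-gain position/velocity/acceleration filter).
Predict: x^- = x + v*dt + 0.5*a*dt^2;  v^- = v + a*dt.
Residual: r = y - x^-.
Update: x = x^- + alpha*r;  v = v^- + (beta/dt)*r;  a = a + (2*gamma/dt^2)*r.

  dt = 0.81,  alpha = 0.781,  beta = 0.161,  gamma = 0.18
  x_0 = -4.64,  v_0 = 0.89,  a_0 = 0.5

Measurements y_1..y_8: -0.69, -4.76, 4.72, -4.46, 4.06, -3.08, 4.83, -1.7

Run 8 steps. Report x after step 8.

step 1: x_pred=-3.7551  r=3.0651  x^+=-1.3613  v^+=1.9042  a^+=2.1818
step 2: x_pred=0.8969  r=-5.6569  x^+=-3.5211  v^+=2.5471  a^+=-0.9221
step 3: x_pred=-1.7605  r=6.4805  x^+=3.3008  v^+=3.0883  a^+=2.6337
step 4: x_pred=6.6662  r=-11.1262  x^+=-2.0234  v^+=3.0100  a^+=-3.4712
step 5: x_pred=-0.7240  r=4.7840  x^+=3.0123  v^+=1.1492  a^+=-0.8463
step 6: x_pred=3.6656  r=-6.7456  x^+=-1.6027  v^+=-0.8771  a^+=-4.5476
step 7: x_pred=-3.8050  r=8.6350  x^+=2.9389  v^+=-2.8442  a^+=0.1904
step 8: x_pred=0.6976  r=-2.3976  x^+=-1.1749  v^+=-3.1666  a^+=-1.1251

x_post = -1.1749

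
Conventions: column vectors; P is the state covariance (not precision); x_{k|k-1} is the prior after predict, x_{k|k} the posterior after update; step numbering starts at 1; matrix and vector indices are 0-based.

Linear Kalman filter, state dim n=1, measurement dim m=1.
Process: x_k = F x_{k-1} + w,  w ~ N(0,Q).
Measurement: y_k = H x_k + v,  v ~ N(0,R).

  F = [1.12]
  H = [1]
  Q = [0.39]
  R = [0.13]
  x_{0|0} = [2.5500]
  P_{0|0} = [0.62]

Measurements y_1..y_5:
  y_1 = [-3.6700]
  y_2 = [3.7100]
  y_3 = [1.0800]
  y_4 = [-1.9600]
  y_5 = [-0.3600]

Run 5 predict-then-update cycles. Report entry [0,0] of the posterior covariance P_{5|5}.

step 1: x^-=[2.8560]  P^-=[1.1677]  S=[1.2977]  K=[0.8998]  nu=[-6.5260]  x^+=[-3.0163]  P^+=[0.1170]
step 2: x^-=[-3.3782]  P^-=[0.5367]  S=[0.6667]  K=[0.8050]  nu=[7.0882]  x^+=[2.3279]  P^+=[0.1047]
step 3: x^-=[2.6073]  P^-=[0.5213]  S=[0.6513]  K=[0.8004]  nu=[-1.5273]  x^+=[1.3849]  P^+=[0.1041]
step 4: x^-=[1.5510]  P^-=[0.5205]  S=[0.6505]  K=[0.8002]  nu=[-3.5110]  x^+=[-1.2584]  P^+=[0.1040]
step 5: x^-=[-1.4094]  P^-=[0.5205]  S=[0.6505]  K=[0.8001]  nu=[1.0494]  x^+=[-0.5697]  P^+=[0.1040]

P_post[0,0] = 0.1040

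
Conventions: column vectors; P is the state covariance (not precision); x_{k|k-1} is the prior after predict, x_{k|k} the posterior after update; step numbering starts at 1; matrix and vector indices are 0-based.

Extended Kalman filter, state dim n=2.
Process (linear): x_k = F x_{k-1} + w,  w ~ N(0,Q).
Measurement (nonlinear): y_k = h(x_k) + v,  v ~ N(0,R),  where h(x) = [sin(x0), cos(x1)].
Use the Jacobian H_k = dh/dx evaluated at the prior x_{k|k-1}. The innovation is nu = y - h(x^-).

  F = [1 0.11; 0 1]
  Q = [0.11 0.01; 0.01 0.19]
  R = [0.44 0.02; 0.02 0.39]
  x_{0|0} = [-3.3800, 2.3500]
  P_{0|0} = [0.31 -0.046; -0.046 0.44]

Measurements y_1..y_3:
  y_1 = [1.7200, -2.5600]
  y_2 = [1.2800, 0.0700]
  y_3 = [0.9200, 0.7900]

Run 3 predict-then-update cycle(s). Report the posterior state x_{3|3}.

step 1: x^-=[-3.1215, 2.3500]  P^-=[0.4152 0.0124; 0.0124 0.6300]  H_jac=[-0.9998 0.0000; 0.0000 -0.7115]  S=[0.8550 0.0288; 0.0288 0.7089]  K=[-0.4857 0.0073; 0.0068 -0.6326]  nu=[1.7401, -1.8573]  x^+=[-3.9803, 3.5367]  P^+=[0.2136 0.0097; 0.0097 0.3466]
step 2: x^-=[-3.5913, 3.5367]  P^-=[0.3299 0.0578; 0.0578 0.5366]  H_jac=[-0.9006 0.0000; 0.0000 0.3849]  S=[0.7076 -0.0000; -0.0000 0.4695]  K=[-0.4199 0.0473; -0.0735 0.4399]  nu=[0.8453, 0.9929]  x^+=[-3.8992, 3.9114]  P^+=[0.2041 0.0261; 0.0261 0.4419]
step 3: x^-=[-3.4690, 3.9114]  P^-=[0.3252 0.0848; 0.0848 0.6319]  H_jac=[-0.9469 0.0000; 0.0000 0.6960]  S=[0.7316 -0.0359; -0.0359 0.6961]  K=[-0.4178 0.0632; -0.0789 0.6277]  nu=[0.5984, 1.5081]  x^+=[-3.6237, 4.8108]  P^+=[0.1928 0.0234; 0.0234 0.3495]

x_post = [-3.6237, 4.8108]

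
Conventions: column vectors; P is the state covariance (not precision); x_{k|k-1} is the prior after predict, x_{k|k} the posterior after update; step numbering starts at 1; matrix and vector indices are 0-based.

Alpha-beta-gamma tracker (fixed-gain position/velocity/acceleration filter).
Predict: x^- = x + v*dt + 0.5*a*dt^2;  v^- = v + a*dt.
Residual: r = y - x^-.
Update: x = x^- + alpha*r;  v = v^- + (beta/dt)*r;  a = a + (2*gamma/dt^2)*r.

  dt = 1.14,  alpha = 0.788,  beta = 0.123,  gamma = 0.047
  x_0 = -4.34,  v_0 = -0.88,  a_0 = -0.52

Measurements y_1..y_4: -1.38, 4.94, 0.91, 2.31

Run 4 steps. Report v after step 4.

step 1: x_pred=-5.6811  r=4.3011  x^+=-2.2918  v^+=-1.0087  a^+=-0.2089
step 2: x_pred=-3.5775  r=8.5175  x^+=3.1343  v^+=-0.3279  a^+=0.4072
step 3: x_pred=3.0251  r=-2.1151  x^+=1.3584  v^+=-0.0919  a^+=0.2542
step 4: x_pred=1.4188  r=0.8912  x^+=2.1211  v^+=0.2940  a^+=0.3186

v_post = 0.2940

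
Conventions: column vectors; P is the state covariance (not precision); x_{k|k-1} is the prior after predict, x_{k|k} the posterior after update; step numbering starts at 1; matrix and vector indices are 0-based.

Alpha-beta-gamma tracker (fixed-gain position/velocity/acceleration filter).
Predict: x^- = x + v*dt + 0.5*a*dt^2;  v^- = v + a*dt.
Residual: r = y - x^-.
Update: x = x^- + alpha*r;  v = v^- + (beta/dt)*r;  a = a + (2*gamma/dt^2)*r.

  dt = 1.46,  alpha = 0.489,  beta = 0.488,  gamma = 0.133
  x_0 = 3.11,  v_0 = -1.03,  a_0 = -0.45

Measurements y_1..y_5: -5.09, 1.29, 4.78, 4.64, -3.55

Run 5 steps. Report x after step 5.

x_post = 4.4960

step 1: x_pred=1.1266  r=-6.2166  x^+=-1.9133  v^+=-3.7649  a^+=-1.2258
step 2: x_pred=-8.7165  r=10.0065  x^+=-3.8233  v^+=-2.2099  a^+=0.0229
step 3: x_pred=-7.0253  r=11.8053  x^+=-1.2525  v^+=1.7695  a^+=1.4961
step 4: x_pred=2.9255  r=1.7145  x^+=3.7639  v^+=4.5269  a^+=1.7100
step 5: x_pred=12.1957  r=-15.7457  x^+=4.4960  v^+=1.7606  a^+=-0.2548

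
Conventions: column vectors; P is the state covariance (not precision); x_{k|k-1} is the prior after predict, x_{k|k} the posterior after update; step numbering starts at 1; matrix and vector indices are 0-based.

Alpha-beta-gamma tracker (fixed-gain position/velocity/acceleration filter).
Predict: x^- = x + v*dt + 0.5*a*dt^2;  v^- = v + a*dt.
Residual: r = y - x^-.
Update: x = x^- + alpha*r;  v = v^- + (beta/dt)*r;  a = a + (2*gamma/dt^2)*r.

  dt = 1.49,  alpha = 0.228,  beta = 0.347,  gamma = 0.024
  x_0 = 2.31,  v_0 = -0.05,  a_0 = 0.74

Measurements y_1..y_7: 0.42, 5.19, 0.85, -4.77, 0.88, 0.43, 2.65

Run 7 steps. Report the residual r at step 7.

step 1: x_pred=3.0569  r=-2.6369  x^+=2.4557  v^+=0.4385  a^+=0.6830
step 2: x_pred=3.8672  r=1.3228  x^+=4.1688  v^+=1.7642  a^+=0.7116
step 3: x_pred=7.5874  r=-6.7374  x^+=6.0513  v^+=1.2554  a^+=0.5659
step 4: x_pred=8.5500  r=-13.3200  x^+=5.5131  v^+=-1.0034  a^+=0.2779
step 5: x_pred=4.3265  r=-3.4465  x^+=3.5407  v^+=-1.3919  a^+=0.2034
step 6: x_pred=1.6925  r=-1.2625  x^+=1.4047  v^+=-1.3829  a^+=0.1761
step 7: x_pred=-0.4603  r=3.1103  x^+=0.2489  v^+=-0.3961  a^+=0.2434

resid = 3.1103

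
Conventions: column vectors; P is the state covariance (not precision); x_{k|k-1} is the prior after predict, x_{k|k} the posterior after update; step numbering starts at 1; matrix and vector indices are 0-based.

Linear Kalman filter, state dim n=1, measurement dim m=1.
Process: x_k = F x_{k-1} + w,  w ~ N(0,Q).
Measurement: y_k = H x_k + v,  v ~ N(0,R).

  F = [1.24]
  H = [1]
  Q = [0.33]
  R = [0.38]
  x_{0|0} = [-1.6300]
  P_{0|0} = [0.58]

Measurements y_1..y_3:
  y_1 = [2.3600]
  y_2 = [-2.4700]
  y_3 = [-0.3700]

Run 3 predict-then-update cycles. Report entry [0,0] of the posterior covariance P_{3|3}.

P_post[0,0] = 0.2490

step 1: x^-=[-2.0212]  P^-=[1.2218]  S=[1.6018]  K=[0.7628]  nu=[4.3812]  x^+=[1.3206]  P^+=[0.2899]
step 2: x^-=[1.6376]  P^-=[0.7757]  S=[1.1557]  K=[0.6712]  nu=[-4.1076]  x^+=[-1.1194]  P^+=[0.2551]
step 3: x^-=[-1.3880]  P^-=[0.7222]  S=[1.1022]  K=[0.6552]  nu=[1.0180]  x^+=[-0.7210]  P^+=[0.2490]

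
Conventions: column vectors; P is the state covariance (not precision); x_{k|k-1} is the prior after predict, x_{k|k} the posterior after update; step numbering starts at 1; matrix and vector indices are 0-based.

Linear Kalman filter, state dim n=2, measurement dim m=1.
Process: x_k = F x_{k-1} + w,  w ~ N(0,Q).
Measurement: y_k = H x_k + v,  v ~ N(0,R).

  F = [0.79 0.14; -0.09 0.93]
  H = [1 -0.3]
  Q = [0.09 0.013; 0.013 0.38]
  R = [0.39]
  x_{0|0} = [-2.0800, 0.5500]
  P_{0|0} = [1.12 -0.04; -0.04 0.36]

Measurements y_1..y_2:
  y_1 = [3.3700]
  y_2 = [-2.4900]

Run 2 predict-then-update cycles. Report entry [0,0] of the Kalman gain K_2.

step 1: x^-=[-1.5662, 0.6987]  P^-=[0.7872 -0.0486; -0.0486 0.7071]  S=[1.2700]  K=[0.6313; -0.2053]  nu=[5.1458]  x^+=[1.6824, -0.3579]  P^+=[0.2810 0.1160; 0.1160 0.6536]
step 2: x^-=[1.2790, -0.4843]  P^-=[0.3038 0.1619; 0.1619 0.9281]  S=[0.6803]  K=[0.3753; -0.1714]  nu=[-3.9143]  x^+=[-0.1899, 0.1865]  P^+=[0.2080 0.2056; 0.2056 0.9082]

K[0,0] = 0.3753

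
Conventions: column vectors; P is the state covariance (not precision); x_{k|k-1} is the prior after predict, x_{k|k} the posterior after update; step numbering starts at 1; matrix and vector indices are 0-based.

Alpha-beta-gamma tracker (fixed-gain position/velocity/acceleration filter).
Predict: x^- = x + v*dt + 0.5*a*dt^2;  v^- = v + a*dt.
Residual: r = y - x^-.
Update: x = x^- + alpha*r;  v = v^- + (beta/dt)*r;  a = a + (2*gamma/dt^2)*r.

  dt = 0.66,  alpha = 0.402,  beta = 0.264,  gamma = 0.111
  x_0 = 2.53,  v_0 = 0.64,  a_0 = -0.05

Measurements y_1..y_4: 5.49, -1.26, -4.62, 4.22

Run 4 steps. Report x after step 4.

step 1: x_pred=2.9415  r=2.5485  x^+=3.9660  v^+=1.6264  a^+=1.2488
step 2: x_pred=5.3114  r=-6.5714  x^+=2.6697  v^+=-0.1780  a^+=-2.1003
step 3: x_pred=2.0948  r=-6.7148  x^+=-0.6045  v^+=-4.2500  a^+=-5.5224
step 4: x_pred=-4.6123  r=8.8323  x^+=-1.0617  v^+=-4.3619  a^+=-1.0211

x_post = -1.0617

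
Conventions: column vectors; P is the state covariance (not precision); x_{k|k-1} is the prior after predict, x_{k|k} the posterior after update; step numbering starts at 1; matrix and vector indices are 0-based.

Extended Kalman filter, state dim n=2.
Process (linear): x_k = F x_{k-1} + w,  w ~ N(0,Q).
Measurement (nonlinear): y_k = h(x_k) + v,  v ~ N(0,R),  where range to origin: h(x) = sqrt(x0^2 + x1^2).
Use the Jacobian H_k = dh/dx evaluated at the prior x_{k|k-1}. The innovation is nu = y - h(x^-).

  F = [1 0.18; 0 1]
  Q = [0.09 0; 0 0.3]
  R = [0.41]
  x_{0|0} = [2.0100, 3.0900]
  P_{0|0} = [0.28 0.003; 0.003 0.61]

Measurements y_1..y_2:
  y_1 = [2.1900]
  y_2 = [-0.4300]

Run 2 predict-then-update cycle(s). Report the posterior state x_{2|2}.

step 1: x^-=[2.5662, 3.0900]  P^-=[0.3908 0.1128; 0.1128 0.9100]  H_jac=[0.6389 0.7693]  S=[1.2190]  K=[0.2760; 0.6334]  nu=[-1.8267]  x^+=[2.0620, 1.9330]  P^+=[0.2980 -0.1003; -0.1003 0.4209]
step 2: x^-=[2.4099, 1.9330]  P^-=[0.3655 -0.0246; -0.0246 0.7209]  H_jac=[0.7801 0.6257]  S=[0.8906]  K=[0.3028; 0.4849]  nu=[-3.5193]  x^+=[1.3441, 0.2263]  P^+=[0.2838 -0.1554; -0.1554 0.5115]

x_post = [1.3441, 0.2263]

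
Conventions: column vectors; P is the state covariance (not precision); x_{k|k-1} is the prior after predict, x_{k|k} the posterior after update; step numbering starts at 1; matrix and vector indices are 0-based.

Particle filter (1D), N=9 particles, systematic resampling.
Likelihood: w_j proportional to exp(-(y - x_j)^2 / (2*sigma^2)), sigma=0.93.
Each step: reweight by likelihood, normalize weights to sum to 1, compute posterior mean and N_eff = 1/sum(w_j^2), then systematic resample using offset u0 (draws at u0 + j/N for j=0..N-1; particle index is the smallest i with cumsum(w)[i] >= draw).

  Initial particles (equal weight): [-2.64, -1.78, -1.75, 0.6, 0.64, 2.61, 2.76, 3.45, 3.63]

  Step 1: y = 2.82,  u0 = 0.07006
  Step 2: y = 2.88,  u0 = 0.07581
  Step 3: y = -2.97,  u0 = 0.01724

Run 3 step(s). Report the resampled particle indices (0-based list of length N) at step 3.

step 1: w=[0.0000, 0.0000, 0.0000, 0.0162, 0.0179, 0.2728, 0.2792, 0.2224, 0.1915]  mean=2.9661  Neff=4.1828  idx=[5, 5, 5, 6, 6, 7, 7, 8, 8]
step 2: w=[0.1204, 0.1204, 0.1204, 0.1246, 0.1246, 0.1041, 0.1041, 0.0907, 0.0907]  mean=3.0073  Neff=8.8761  idx=[0, 1, 2, 3, 4, 5, 6, 7, 8]
step 3: w=[0.2661, 0.2661, 0.2661, 0.0998, 0.0998, 0.0008, 0.0008, 0.0002, 0.0002]  mean=2.6417  Neff=4.3027  idx=[0, 0, 0, 1, 1, 2, 2, 2, 4]

resampled_idx = [0, 0, 0, 1, 1, 2, 2, 2, 4]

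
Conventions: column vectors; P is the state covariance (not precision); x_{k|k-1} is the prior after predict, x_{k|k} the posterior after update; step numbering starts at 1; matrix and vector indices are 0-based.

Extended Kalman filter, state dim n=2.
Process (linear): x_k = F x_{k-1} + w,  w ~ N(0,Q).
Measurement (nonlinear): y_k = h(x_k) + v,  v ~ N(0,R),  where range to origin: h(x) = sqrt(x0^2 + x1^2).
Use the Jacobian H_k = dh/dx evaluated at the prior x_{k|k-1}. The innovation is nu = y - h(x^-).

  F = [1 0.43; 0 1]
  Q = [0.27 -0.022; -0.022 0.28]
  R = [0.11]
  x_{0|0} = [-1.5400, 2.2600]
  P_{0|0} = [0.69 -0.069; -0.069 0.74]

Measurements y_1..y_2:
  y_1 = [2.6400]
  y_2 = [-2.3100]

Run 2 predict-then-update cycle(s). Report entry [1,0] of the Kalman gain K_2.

step 1: x^-=[-0.5682, 2.2600]  P^-=[1.0375 0.2272; 0.2272 1.0200]  H_jac=[-0.2438 0.9698]  S=[1.0236]  K=[-0.0319; 0.9123]  nu=[0.3097]  x^+=[-0.5781, 2.5425]  P^+=[1.0364 0.2570; 0.2570 0.1681]
step 2: x^-=[0.5152, 2.5425]  P^-=[1.5585 0.3072; 0.3072 0.4481]  H_jac=[0.1986 0.9801]  S=[0.7215]  K=[0.8464; 0.6933]  nu=[-4.9042]  x^+=[-3.6355, -0.8573]  P^+=[1.0417 -0.1161; -0.1161 0.1013]

K[1,0] = 0.6933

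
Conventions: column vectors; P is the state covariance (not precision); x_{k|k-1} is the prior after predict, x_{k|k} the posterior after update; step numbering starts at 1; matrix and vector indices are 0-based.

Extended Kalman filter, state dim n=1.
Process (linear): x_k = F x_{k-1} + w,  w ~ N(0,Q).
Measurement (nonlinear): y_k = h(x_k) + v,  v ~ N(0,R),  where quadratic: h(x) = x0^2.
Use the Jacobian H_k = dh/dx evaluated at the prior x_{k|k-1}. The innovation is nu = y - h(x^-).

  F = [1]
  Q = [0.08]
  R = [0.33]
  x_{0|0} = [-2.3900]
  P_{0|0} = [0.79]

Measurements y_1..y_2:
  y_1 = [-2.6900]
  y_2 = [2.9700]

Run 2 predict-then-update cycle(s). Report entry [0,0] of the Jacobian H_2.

H_jac[0,0] = -1.3219

step 1: x^-=[-2.3900]  P^-=[0.8700]  H_jac=[-4.7800]  S=[20.2081]  K=[-0.2058]  nu=[-8.4021]  x^+=[-0.6609]  P^+=[0.0142]
step 2: x^-=[-0.6609]  P^-=[0.0942]  H_jac=[-1.3219]  S=[0.4946]  K=[-0.2518]  nu=[2.5332]  x^+=[-1.2987]  P^+=[0.0629]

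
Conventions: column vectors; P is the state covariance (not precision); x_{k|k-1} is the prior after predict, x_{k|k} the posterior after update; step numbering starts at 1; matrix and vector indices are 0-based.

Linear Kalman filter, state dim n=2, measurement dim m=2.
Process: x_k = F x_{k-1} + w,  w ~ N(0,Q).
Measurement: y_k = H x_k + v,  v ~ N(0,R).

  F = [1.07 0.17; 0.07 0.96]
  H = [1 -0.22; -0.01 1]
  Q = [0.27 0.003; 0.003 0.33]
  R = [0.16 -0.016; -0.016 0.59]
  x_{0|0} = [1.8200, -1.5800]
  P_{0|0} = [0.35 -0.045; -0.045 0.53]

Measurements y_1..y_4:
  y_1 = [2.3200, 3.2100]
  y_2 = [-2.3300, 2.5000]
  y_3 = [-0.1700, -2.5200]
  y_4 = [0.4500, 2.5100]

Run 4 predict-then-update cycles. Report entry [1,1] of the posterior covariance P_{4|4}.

P_post[1,1] = 0.3027

step 1: x^-=[1.6788, -1.3894]  P^-=[0.6697 0.0690; 0.0690 0.8141]  S=[0.8387 -0.1327; -0.1327 1.4028]  K=[0.7993 0.1200; -0.0402 0.5761]  nu=[0.3355, 4.6162]  x^+=[2.5009, 1.2563]  P^+=[0.1390 0.0594; 0.0594 0.3411]
step 2: x^-=[2.8895, 1.3811]  P^-=[0.4607 0.1308; 0.1308 0.6530]  S=[0.5947 -0.0332; -0.0332 1.2405]  K=[0.7330 0.1213; 0.0077 0.5256]  nu=[-4.9157, 1.1478]  x^+=[-0.5743, 1.9466]  P^+=[0.1288 0.0612; 0.0612 0.3106]
step 3: x^-=[-0.2835, 1.8285]  P^-=[0.4487 0.1269; 0.1269 0.6251]  S=[0.5831 -0.0309; -0.0309 1.2126]  K=[0.7279 0.1195; 0.0090 0.5147]  nu=[0.5158, -4.3513]  x^+=[-0.4278, -0.4064]  P^+=[0.1278 0.0601; 0.0601 0.3041]
step 4: x^-=[-0.5269, -0.4201]  P^-=[0.4469 0.1247; 0.1247 0.6190]  S=[0.5821 -0.0317; -0.0317 1.2065]  K=[0.7272 0.1187; 0.0081 0.5122]  nu=[0.8845, 2.9248]  x^+=[0.4636, 1.0852]  P^+=[0.1276 0.0597; 0.0597 0.3027]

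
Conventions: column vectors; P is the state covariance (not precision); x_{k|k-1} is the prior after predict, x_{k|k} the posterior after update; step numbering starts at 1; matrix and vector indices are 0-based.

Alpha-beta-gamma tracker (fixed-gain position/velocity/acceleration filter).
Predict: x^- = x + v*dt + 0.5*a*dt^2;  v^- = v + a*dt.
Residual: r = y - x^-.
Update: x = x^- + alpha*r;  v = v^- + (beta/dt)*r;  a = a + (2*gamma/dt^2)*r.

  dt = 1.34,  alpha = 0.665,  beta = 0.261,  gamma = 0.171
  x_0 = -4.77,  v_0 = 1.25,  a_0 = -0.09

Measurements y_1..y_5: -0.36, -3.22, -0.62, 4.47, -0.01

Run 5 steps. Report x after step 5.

step 1: x_pred=-3.1758  r=2.8158  x^+=-1.3033  v^+=1.6779  a^+=0.4463
step 2: x_pred=1.3457  r=-4.5657  x^+=-1.6905  v^+=1.3866  a^+=-0.4233
step 3: x_pred=-0.2125  r=-0.4075  x^+=-0.4835  v^+=0.7400  a^+=-0.5009
step 4: x_pred=0.0584  r=4.4116  x^+=2.9921  v^+=0.9280  a^+=0.3393
step 5: x_pred=4.5404  r=-4.5504  x^+=1.5144  v^+=0.4965  a^+=-0.5274

x_post = 1.5144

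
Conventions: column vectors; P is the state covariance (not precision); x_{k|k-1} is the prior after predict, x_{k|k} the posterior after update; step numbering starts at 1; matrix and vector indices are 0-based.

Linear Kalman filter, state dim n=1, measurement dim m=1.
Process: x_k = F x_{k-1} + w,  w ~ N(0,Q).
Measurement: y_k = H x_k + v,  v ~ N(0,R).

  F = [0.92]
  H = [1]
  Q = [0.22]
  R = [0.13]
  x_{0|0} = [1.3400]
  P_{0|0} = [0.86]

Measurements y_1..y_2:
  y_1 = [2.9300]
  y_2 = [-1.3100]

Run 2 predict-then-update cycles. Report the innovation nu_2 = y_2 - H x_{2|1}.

innov = [-3.8173]

step 1: x^-=[1.2328]  P^-=[0.9479]  S=[1.0779]  K=[0.8794]  nu=[1.6972]  x^+=[2.7253]  P^+=[0.1143]
step 2: x^-=[2.5073]  P^-=[0.3168]  S=[0.4468]  K=[0.7090]  nu=[-3.8173]  x^+=[-0.1992]  P^+=[0.0922]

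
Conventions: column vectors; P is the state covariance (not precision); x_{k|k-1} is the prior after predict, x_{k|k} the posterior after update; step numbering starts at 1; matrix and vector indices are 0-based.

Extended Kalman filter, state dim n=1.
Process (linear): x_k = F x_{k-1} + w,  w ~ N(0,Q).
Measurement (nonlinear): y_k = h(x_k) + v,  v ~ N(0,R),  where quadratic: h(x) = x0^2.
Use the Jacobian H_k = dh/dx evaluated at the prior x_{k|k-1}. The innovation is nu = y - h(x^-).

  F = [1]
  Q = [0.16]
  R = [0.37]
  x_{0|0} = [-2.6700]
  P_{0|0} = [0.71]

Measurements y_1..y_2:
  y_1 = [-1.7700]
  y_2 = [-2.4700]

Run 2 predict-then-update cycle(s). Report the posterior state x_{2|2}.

x_post = [0.1106]

step 1: x^-=[-2.6700]  P^-=[0.8700]  H_jac=[-5.3400]  S=[25.1786]  K=[-0.1845]  nu=[-8.8989]  x^+=[-1.0280]  P^+=[0.0128]
step 2: x^-=[-1.0280]  P^-=[0.1728]  H_jac=[-2.0561]  S=[1.1004]  K=[-0.3228]  nu=[-3.5268]  x^+=[0.1106]  P^+=[0.0581]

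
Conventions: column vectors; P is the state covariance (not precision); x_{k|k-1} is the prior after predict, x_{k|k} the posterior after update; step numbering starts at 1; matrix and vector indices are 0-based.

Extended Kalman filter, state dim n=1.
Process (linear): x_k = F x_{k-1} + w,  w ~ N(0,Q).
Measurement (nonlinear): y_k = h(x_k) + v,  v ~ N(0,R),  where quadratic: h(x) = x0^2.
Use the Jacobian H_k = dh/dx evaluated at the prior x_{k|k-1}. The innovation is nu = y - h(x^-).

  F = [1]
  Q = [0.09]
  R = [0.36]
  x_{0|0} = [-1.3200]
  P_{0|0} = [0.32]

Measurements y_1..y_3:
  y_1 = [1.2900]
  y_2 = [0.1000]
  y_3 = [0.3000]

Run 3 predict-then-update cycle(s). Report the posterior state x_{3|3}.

step 1: x^-=[-1.3200]  P^-=[0.4100]  H_jac=[-2.6400]  S=[3.2175]  K=[-0.3364]  nu=[-0.4524]  x^+=[-1.1678]  P^+=[0.0459]
step 2: x^-=[-1.1678]  P^-=[0.1359]  H_jac=[-2.3356]  S=[1.1012]  K=[-0.2882]  nu=[-1.2638]  x^+=[-0.8036]  P^+=[0.0444]
step 3: x^-=[-0.8036]  P^-=[0.1344]  H_jac=[-1.6072]  S=[0.7072]  K=[-0.3055]  nu=[-0.3458]  x^+=[-0.6980]  P^+=[0.0684]

x_post = [-0.6980]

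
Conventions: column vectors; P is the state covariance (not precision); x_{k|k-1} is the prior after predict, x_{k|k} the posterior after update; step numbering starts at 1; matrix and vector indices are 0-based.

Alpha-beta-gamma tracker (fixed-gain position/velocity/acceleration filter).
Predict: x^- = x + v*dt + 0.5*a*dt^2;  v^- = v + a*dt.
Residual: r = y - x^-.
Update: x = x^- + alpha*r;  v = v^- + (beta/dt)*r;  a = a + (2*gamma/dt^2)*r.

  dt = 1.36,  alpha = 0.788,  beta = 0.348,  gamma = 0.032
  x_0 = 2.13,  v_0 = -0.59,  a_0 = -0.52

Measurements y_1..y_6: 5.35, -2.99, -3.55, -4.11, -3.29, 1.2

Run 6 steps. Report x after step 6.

step 1: x_pred=0.8467  r=4.5033  x^+=4.3953  v^+=-0.1449  a^+=-0.3642
step 2: x_pred=3.8615  r=-6.8515  x^+=-1.5375  v^+=-2.3933  a^+=-0.6013
step 3: x_pred=-5.3485  r=1.7985  x^+=-3.9313  v^+=-2.7508  a^+=-0.5390
step 4: x_pred=-8.1709  r=4.0609  x^+=-4.9709  v^+=-2.4448  a^+=-0.3985
step 5: x_pred=-8.6644  r=5.3744  x^+=-4.4294  v^+=-1.6116  a^+=-0.2125
step 6: x_pred=-6.8176  r=8.0176  x^+=-0.4997  v^+=0.1510  a^+=0.0649

x_post = -0.4997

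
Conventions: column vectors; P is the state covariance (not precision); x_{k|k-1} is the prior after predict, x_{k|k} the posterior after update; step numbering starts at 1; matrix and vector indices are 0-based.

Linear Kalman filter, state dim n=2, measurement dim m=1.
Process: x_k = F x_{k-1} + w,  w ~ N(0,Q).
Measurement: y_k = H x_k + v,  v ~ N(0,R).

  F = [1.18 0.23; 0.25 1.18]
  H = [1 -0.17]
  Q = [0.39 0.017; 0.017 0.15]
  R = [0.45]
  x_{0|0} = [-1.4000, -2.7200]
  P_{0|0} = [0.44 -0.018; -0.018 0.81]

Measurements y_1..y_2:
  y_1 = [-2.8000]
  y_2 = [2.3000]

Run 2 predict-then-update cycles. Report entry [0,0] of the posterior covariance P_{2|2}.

step 1: x^-=[-2.2776, -3.5596]  P^-=[1.0357 0.3405; 0.3405 1.2947]  S=[1.4074]  K=[0.6948; 0.0856]  nu=[-1.1275]  x^+=[-3.0610, -3.6561]  P^+=[0.3563 0.2569; 0.2569 1.2844]
step 2: x^-=[-4.4529, -5.0794]  P^-=[1.0935 0.8431; 0.8431 2.1122]  S=[1.3179]  K=[0.7210; 0.3673]  nu=[5.8894]  x^+=[-0.2067, -2.9163]  P^+=[0.4084 0.4941; 0.4941 1.9345]

P_post[0,0] = 0.4084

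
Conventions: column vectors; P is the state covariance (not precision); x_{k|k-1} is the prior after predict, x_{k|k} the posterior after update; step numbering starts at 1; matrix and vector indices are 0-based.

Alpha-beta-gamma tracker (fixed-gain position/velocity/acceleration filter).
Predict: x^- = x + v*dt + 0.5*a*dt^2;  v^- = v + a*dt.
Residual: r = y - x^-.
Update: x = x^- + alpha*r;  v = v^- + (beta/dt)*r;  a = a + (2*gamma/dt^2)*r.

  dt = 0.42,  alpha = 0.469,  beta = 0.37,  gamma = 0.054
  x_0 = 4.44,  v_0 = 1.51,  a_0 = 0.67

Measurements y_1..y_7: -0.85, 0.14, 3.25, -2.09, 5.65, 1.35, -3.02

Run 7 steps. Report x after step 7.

step 1: x_pred=5.1333  r=-5.9833  x^+=2.3271  v^+=-3.4796  a^+=-2.9932
step 2: x_pred=0.6017  r=-0.4617  x^+=0.3852  v^+=-5.1435  a^+=-3.2759
step 3: x_pred=-2.0640  r=5.3140  x^+=0.4282  v^+=-1.8380  a^+=-0.0224
step 4: x_pred=-0.3457  r=-1.7443  x^+=-1.1638  v^+=-3.3840  a^+=-1.0904
step 5: x_pred=-2.6812  r=8.3312  x^+=1.2261  v^+=3.4974  a^+=4.0104
step 6: x_pred=3.0488  r=-1.6988  x^+=2.2520  v^+=3.6853  a^+=2.9703
step 7: x_pred=4.0618  r=-7.0818  x^+=0.7405  v^+=-1.3060  a^+=-1.3655

x_post = 0.7405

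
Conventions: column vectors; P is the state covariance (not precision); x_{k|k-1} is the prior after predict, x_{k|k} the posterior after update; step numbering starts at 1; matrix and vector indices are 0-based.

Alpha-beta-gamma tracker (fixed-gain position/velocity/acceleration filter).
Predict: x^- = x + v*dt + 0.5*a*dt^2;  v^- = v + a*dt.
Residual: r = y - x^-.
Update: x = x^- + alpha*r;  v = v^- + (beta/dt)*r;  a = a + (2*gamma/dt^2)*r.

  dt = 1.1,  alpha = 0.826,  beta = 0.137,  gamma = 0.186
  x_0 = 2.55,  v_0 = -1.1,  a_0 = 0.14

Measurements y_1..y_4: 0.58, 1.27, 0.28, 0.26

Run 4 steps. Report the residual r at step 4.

step 1: x_pred=1.4247  r=-0.8447  x^+=0.7270  v^+=-1.0512  a^+=-0.1197
step 2: x_pred=-0.5018  r=1.7718  x^+=0.9617  v^+=-0.9622  a^+=0.4250
step 3: x_pred=0.1604  r=0.1196  x^+=0.2592  v^+=-0.4798  a^+=0.4618
step 4: x_pred=0.0108  r=0.2492  x^+=0.2166  v^+=0.0592  a^+=0.5384

resid = 0.2492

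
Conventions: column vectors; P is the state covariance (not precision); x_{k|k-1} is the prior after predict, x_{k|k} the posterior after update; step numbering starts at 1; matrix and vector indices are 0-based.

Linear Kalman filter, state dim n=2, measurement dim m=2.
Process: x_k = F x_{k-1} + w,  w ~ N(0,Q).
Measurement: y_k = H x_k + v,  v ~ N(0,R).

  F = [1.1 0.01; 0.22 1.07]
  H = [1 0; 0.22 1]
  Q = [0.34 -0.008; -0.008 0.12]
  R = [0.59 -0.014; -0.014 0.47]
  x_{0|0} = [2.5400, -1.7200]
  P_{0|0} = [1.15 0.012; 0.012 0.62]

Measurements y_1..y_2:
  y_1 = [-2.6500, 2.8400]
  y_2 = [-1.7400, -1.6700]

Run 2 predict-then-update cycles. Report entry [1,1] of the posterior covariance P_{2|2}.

step 1: x^-=[2.7768, -1.2816]  P^-=[1.7318 0.2911; 0.2911 0.8911]  S=[2.3218 0.6581; 0.6581 1.5730]  K=[0.7088 0.1307; -0.0530 0.6294]  nu=[-5.4268, 3.5107]  x^+=[-0.6111, 1.2158]  P^+=[0.4164 -0.0401; -0.0401 0.3054]
step 2: x^-=[-0.6600, 1.1665]  P^-=[0.8430 0.0488; 0.0488 0.4709]  S=[1.4330 0.2202; 0.2202 1.0032]  K=[0.5717 0.1080; -0.0411 0.4891]  nu=[-1.0800, -2.6913]  x^+=[-1.5680, -0.1055]  P^+=[0.3358 -0.0311; -0.0311 0.2373]

P_post[1,1] = 0.2373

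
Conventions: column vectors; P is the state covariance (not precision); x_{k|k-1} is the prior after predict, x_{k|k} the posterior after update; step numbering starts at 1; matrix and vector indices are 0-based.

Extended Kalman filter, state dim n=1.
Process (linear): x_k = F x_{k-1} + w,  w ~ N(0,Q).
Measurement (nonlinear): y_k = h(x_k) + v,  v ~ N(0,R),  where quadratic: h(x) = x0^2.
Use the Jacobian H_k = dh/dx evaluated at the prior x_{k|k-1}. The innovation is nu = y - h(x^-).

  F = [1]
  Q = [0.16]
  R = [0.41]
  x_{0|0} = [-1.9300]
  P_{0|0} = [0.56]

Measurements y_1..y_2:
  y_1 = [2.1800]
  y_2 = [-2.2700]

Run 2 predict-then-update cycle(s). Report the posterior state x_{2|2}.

x_post = [-0.3196]

step 1: x^-=[-1.9300]  P^-=[0.7200]  H_jac=[-3.8600]  S=[11.1377]  K=[-0.2495]  nu=[-1.5449]  x^+=[-1.5445]  P^+=[0.0265]
step 2: x^-=[-1.5445]  P^-=[0.1865]  H_jac=[-3.0890]  S=[2.1896]  K=[-0.2631]  nu=[-4.6555]  x^+=[-0.3196]  P^+=[0.0349]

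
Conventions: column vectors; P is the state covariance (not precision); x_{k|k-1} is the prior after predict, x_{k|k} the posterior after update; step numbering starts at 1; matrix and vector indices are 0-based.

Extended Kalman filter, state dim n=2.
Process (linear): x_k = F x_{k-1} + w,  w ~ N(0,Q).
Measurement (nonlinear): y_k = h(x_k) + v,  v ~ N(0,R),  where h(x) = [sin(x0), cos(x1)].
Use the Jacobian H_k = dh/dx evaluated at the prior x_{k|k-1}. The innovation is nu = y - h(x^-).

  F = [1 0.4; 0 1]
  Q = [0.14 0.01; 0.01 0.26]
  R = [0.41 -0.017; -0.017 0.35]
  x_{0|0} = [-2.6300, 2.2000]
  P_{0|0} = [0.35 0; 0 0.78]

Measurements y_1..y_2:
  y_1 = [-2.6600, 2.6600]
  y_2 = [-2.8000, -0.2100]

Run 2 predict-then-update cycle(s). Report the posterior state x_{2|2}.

x_post = [-0.9607, -0.4519]

step 1: x^-=[-1.7500, 2.2000]  P^-=[0.6148 0.3220; 0.3220 1.0400]  H_jac=[-0.1782 0.0000; 0.0000 -0.8085]  S=[0.4295 0.0294; 0.0294 1.0298]  K=[-0.2383 -0.2460; -0.0779 -0.8143]  nu=[-1.6760, 3.2485]  x^+=[-2.1497, -0.3146]  P^+=[0.5246 0.1015; 0.1015 0.3509]
step 2: x^-=[-2.2756, -0.3146]  P^-=[0.8020 0.2518; 0.2518 0.6109]  H_jac=[-0.6479 0.0000; 0.0000 0.3095]  S=[0.7466 -0.0675; -0.0675 0.4085]  K=[-0.6889 0.0769; -0.1794 0.4331]  nu=[-2.0383, -1.1609]  x^+=[-0.9607, -0.4519]  P^+=[0.4380 0.1249; 0.1249 0.4997]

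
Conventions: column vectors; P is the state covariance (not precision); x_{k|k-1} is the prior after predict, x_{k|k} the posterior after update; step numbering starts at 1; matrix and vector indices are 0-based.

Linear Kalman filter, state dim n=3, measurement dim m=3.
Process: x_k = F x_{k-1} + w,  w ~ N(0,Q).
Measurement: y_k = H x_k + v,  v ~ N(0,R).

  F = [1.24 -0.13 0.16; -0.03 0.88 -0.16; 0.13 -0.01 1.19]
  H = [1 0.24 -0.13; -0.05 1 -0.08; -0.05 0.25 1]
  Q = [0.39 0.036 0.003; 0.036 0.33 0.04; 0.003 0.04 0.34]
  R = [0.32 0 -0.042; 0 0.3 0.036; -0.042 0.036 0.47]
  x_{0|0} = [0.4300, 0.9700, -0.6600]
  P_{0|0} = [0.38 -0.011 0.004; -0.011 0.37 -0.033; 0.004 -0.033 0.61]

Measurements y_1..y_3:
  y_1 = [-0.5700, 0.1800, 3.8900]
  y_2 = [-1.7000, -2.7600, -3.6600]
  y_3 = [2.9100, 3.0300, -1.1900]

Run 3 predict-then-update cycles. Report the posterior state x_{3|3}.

x_post = [1.1573, 1.3853, -1.4989]

step 1: x^-=[0.3015, 0.9463, -0.7392]  P^-=[1.0027 -0.0543 0.1923; -0.0543 0.6424 -0.1170; 0.1923 -0.1170 1.2123]  S=[1.3114 0.0663 -0.0548; 0.0663 0.9783 -0.0180; -0.0548 -0.0180 1.6486]  K=[0.7485 -0.1713 0.1010; 0.0556 0.6659 0.0372; 0.0458 -0.2186 0.7109]  nu=[-1.1947, -0.8104, 4.4077]  x^+=[-0.0085, 0.5043, 2.5167]  P^+=[0.2471 -0.0330 0.0305; -0.0330 0.1985 -0.0121; 0.0305 -0.0121 0.3289]
step 2: x^-=[0.3266, 0.0413, 2.9887]  P^-=[0.8050 -0.0486 0.1542; -0.0486 0.4978 -0.0436; 0.1542 -0.0436 0.8198]  S=[1.1068 0.0349 -0.0244; 0.0349 0.8181 0.0501; -0.0244 0.0501 1.2869]  K=[0.7059 -0.1598 0.0987; 0.0508 0.6110 0.0419; 0.0533 -0.1838 0.6307]  nu=[-1.6479, -2.5459, -6.6427]  x^+=[-1.0853, -1.8762, -0.8209]  P^+=[0.2329 -0.0303 0.0302; -0.0303 0.1827 -0.0076; 0.0302 -0.0076 0.2910]
step 3: x^-=[-1.2333, -1.4871, -1.0992]  P^-=[0.7808 -0.0416 0.1435; -0.0416 0.4832 -0.0311; 0.1435 -0.0311 0.7657]  S=[1.0862 0.0379 -0.0235; 0.0379 0.8003 0.0630; -0.0235 0.0630 1.2389]  K=[0.7000 -0.1559 0.0971; 0.0521 0.6035 0.0444; 0.0530 -0.1754 0.6158]  nu=[4.3573, 4.3675, 0.2193]  x^+=[1.1573, 1.3853, -1.4989]  P^+=[0.2308 -0.0294 0.0295; -0.0294 0.1807 -0.0062; 0.0295 -0.0062 0.2839]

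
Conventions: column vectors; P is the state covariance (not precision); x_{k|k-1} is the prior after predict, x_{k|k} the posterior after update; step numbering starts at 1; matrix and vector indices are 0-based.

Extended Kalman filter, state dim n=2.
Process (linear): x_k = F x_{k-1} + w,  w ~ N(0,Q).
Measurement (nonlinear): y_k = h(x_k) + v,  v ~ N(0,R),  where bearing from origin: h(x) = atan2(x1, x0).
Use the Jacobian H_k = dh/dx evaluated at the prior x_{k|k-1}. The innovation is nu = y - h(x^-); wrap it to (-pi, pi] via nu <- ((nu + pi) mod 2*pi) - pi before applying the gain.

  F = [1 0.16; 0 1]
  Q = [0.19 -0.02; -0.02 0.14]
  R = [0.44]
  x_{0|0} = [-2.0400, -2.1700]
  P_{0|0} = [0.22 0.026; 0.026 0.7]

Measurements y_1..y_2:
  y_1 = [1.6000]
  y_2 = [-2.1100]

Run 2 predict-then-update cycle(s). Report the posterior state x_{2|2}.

x_post = [-2.8794, -1.6518]

step 1: x^-=[-2.3872, -2.1700]  P^-=[0.4362 0.1180; 0.1180 0.8400]  H_jac=[0.2085 -0.2294]  S=[0.4919]  K=[0.1299; -0.3417]  nu=[-2.2794]  x^+=[-2.6833, -1.3912]  P^+=[0.4279 0.1398; 0.1398 0.7826]
step 2: x^-=[-2.9059, -1.3912]  P^-=[0.6827 0.2450; 0.2450 0.9226]  H_jac=[0.1340 -0.2800]  S=[0.5062]  K=[0.0452; -0.4454]  nu=[0.5851]  x^+=[-2.8794, -1.6518]  P^+=[0.6817 0.2552; 0.2552 0.8222]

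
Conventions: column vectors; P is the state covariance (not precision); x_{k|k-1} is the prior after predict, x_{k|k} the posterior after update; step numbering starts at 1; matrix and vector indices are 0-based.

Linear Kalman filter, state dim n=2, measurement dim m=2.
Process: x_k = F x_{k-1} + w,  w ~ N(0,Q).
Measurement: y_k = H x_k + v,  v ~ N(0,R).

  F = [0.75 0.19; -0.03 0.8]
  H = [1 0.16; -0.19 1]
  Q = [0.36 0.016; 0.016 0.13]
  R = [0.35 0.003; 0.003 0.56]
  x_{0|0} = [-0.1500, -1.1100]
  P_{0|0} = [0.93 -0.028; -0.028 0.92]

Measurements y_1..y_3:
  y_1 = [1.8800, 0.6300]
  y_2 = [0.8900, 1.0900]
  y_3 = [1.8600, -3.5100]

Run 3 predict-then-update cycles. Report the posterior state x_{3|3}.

x_post = [1.5462, -0.6276]

step 1: x^-=[-0.3234, -0.8835]  P^-=[0.9084 0.1183; 0.1183 0.7210]  S=[1.3147 0.0604; 0.0604 1.2688]  K=[0.7089 -0.0766; 0.1527 0.5432]  nu=[2.3448, 1.4521]  x^+=[1.2275, 0.2634]  P^+=[0.2469 0.0062; 0.0062 0.3058]
step 2: x^-=[0.9707, 0.1739]  P^-=[0.5117 0.0606; 0.0606 0.3257]  S=[0.8894 0.0166; 0.0166 0.8811]  K=[0.5872 -0.0527; 0.1201 0.3543]  nu=[-0.1085, 1.1005]  x^+=[0.8490, 0.5508]  P^+=[0.2036 0.0110; 0.0110 0.2008]
step 3: x^-=[0.7414, 0.4151]  P^-=[0.4849 0.0485; 0.0485 0.2582]  S=[0.8570 -0.0008; -0.0008 0.8173]  K=[0.5748 -0.0528; 0.1050 0.3048]  nu=[1.0522, -3.7843]  x^+=[1.5462, -0.6276]  P^+=[0.1994 0.0100; 0.0100 0.1729]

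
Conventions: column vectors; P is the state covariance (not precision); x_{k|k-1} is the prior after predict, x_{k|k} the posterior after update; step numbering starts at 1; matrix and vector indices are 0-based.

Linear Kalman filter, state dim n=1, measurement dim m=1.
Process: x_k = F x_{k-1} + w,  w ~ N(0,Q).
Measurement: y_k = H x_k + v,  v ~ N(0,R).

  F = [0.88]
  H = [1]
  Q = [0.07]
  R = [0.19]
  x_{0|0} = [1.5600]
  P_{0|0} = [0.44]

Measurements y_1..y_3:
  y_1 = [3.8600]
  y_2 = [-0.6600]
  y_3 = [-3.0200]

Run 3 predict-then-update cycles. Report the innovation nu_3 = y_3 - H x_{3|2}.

step 1: x^-=[1.3728]  P^-=[0.4107]  S=[0.6007]  K=[0.6837]  nu=[2.4872]  x^+=[3.0734]  P^+=[0.1299]
step 2: x^-=[2.7045]  P^-=[0.1706]  S=[0.3606]  K=[0.4731]  nu=[-3.3645]  x^+=[1.1128]  P^+=[0.0899]
step 3: x^-=[0.9792]  P^-=[0.1396]  S=[0.3296]  K=[0.4236]  nu=[-3.9992]  x^+=[-0.7147]  P^+=[0.0805]

innov = [-3.9992]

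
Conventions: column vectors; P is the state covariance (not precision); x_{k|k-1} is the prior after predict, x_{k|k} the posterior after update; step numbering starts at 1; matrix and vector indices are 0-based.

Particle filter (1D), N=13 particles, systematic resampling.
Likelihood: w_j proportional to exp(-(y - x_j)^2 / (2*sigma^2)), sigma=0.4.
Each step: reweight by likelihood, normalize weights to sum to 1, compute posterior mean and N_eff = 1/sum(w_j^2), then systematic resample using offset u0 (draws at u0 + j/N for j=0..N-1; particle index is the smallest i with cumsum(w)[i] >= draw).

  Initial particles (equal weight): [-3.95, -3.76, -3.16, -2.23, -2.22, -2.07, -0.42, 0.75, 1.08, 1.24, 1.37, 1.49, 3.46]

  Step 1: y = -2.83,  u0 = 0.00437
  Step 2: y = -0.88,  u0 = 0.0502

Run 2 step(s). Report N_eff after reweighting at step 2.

N_eff = 4.2295

step 1: w=[0.0124, 0.0419, 0.4447, 0.2029, 0.1954, 0.1028, 0.0000, 0.0000, 0.0000, 0.0000, 0.0000, 0.0000, 0.0000]  mean=-2.7106  Neff=3.4537  idx=[0, 2, 2, 2, 2, 2, 2, 3, 3, 3, 4, 4, 5]
step 2: w=[0.0000, 0.0000, 0.0000, 0.0000, 0.0000, 0.0000, 0.0000, 0.1145, 0.1145, 0.1145, 0.1245, 0.1245, 0.4076]  mean=-2.1623  Neff=4.2295  idx=[7, 8, 8, 9, 10, 10, 11, 11, 12, 12, 12, 12, 12]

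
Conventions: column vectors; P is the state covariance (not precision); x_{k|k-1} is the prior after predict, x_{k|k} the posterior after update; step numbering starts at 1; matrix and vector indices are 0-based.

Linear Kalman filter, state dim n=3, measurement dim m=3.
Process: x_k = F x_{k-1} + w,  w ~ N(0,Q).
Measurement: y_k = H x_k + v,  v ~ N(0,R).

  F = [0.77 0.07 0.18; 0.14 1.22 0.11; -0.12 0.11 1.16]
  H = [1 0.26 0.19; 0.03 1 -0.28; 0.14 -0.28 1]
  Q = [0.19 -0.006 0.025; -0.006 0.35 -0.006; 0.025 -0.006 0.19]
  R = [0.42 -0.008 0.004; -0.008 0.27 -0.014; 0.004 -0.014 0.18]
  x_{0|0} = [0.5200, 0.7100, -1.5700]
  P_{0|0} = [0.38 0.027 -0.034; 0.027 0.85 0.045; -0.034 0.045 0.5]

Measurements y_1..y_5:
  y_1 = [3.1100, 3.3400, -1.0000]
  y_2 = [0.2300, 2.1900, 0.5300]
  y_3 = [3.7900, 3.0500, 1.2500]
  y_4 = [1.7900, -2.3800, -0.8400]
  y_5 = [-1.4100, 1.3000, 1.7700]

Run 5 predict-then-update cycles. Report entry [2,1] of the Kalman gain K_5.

K[2,1] = 0.1474

step 1: x^-=[0.1675, 0.7663, -1.8055]  P^-=[0.4303 0.1496 0.0778; 0.1496 1.6489 0.2211; 0.0778 0.2211 0.8988]  S=[1.1234 0.5411 0.2041; 0.5411 1.8736 -0.4681; 0.2041 -0.4681 1.1027]  K=[0.4682 -0.0671 -0.0280; 0.1169 0.8507 0.1403; 0.0292 0.1871 0.8428]  nu=[3.0863, 2.0631, 0.9966]  x^+=[1.4462, 3.0221, -0.4895]  P^+=[0.2158 -0.0402 -0.0437; -0.0402 0.2533 0.0904; -0.0437 0.0904 0.1806]
step 2: x^-=[1.2370, 3.8355, -0.4089]  P^-=[0.3109 0.0201 0.0127; 0.0201 0.7426 0.1751; 0.0127 0.1751 0.4755]  S=[0.8308 0.2064 0.1282; 0.2064 0.9531 -0.1624; 0.1282 -0.1624 0.6237]  K=[0.4018 -0.0629 -0.0178; 0.0970 0.7280 0.1215; 0.0271 0.1618 0.7231]  nu=[-1.9266, -1.7972, 1.8397]  x^+=[0.5433, 2.5638, 0.5785]  P^+=[0.1854 -0.0358 -0.0367; -0.0358 0.2170 0.0778; -0.0367 0.0778 0.1549]
step 3: x^-=[0.7020, 3.2675, 0.8879]  P^-=[0.2940 0.0153 0.0150; 0.0153 0.6860 0.1501; 0.0150 0.1501 0.4348]  S=[0.8045 0.1849 0.1206; 0.1849 0.9069 -0.1629; 0.1206 -0.1629 0.5933]  K=[0.3885 -0.0586 -0.0076; 0.0967 0.7102 0.1081; 0.0300 0.1515 0.7011]  nu=[2.0698, 0.0100, 1.1788]  x^+=[1.4966, 3.6022, 1.7778]  P^+=[0.1787 -0.0335 -0.0334; -0.0335 0.2111 0.0737; -0.0334 0.0737 0.1495]
step 4: x^-=[1.7245, 4.7998, 2.2789]  P^-=[0.2908 0.0155 0.0171; 0.0155 0.6768 0.1430; 0.0171 0.1430 0.4253]  S=[0.8006 0.1818 0.1196; 0.1818 0.9010 -0.1652; 0.1196 -0.1652 0.5875]  K=[0.3858 -0.0569 -0.0035; 0.0972 0.7067 0.1035; 0.0312 0.1484 0.6951]  nu=[-1.6154, -6.5934, -2.0164]  x^+=[1.4836, -0.2254, -0.1513]  P^+=[0.1771 -0.0327 -0.0323; -0.0327 0.2098 0.0725; -0.0323 0.0725 0.1480]
step 5: x^-=[1.0993, -0.0839, -0.3784]  P^-=[0.2902 0.0158 0.0179; 0.0158 0.6749 0.1410; 0.0179 0.1410 0.4226]  S=[0.8000 0.1812 0.1194; 0.1812 0.9000 -0.1661; 0.1194 -0.1661 0.5860]  K=[0.3852 -0.0563 -0.0022; 0.0974 0.7058 0.1021; 0.0316 0.1474 0.6934]  nu=[-2.4156, 1.2450, 1.9710]  x^+=[0.0944, 0.7607, 1.0954]  P^+=[0.1767 -0.0325 -0.0319; -0.0325 0.2095 0.0721; -0.0319 0.0721 0.1475]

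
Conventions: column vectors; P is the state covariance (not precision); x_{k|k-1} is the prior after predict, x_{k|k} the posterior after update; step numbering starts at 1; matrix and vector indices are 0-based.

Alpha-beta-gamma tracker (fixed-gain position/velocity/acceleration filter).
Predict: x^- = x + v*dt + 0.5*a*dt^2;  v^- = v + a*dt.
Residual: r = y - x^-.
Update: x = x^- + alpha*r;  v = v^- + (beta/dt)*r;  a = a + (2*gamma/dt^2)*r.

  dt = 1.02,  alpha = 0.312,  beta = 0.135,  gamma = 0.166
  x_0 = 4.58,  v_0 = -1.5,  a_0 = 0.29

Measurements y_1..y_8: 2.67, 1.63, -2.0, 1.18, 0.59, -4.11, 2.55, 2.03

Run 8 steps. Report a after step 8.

a_post = 2.3090

step 1: x_pred=3.2009  r=-0.5309  x^+=3.0352  v^+=-1.2745  a^+=0.1206
step 2: x_pred=1.7980  r=-0.1680  x^+=1.7456  v^+=-1.1737  a^+=0.0670
step 3: x_pred=0.5833  r=-2.5833  x^+=-0.2227  v^+=-1.4473  a^+=-0.7574
step 4: x_pred=-2.0929  r=3.2729  x^+=-1.0718  v^+=-1.7866  a^+=0.2870
step 5: x_pred=-2.7448  r=3.3348  x^+=-1.7043  v^+=-1.0524  a^+=1.3512
step 6: x_pred=-2.0749  r=-2.0351  x^+=-2.7099  v^+=0.0564  a^+=0.7018
step 7: x_pred=-2.2872  r=4.8372  x^+=-0.7780  v^+=1.4125  a^+=2.2454
step 8: x_pred=1.8307  r=0.1993  x^+=1.8929  v^+=3.7291  a^+=2.3090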